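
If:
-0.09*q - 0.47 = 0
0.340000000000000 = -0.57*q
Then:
No Solution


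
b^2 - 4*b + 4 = (b - 2)^2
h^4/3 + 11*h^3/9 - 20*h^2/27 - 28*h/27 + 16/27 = (h/3 + 1/3)*(h - 2/3)^2*(h + 4)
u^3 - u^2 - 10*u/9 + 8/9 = (u - 4/3)*(u - 2/3)*(u + 1)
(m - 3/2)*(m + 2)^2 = m^3 + 5*m^2/2 - 2*m - 6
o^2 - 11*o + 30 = (o - 6)*(o - 5)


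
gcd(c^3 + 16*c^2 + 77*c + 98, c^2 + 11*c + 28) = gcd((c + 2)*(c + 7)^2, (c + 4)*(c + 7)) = c + 7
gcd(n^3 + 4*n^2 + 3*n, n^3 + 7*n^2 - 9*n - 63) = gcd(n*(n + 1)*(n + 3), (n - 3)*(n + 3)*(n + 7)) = n + 3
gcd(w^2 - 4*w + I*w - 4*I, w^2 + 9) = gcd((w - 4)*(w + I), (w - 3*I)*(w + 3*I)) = 1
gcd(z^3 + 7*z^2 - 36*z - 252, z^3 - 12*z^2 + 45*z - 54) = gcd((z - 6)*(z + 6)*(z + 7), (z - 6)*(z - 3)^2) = z - 6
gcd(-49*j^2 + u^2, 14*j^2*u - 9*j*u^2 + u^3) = -7*j + u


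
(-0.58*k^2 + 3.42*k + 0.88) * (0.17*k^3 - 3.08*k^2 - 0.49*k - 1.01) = -0.0986*k^5 + 2.3678*k^4 - 10.0998*k^3 - 3.8004*k^2 - 3.8854*k - 0.8888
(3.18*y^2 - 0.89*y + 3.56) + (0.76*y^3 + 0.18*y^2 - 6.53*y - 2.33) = 0.76*y^3 + 3.36*y^2 - 7.42*y + 1.23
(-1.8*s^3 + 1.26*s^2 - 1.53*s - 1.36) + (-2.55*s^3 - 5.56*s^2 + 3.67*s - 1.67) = -4.35*s^3 - 4.3*s^2 + 2.14*s - 3.03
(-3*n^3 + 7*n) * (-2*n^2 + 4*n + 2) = 6*n^5 - 12*n^4 - 20*n^3 + 28*n^2 + 14*n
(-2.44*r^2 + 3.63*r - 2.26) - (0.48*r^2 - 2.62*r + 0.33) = -2.92*r^2 + 6.25*r - 2.59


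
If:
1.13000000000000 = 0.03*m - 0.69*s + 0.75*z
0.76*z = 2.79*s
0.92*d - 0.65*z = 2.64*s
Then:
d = 1.48819541841982*z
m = 37.6666666666667 - 18.7347670250896*z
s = 0.272401433691756*z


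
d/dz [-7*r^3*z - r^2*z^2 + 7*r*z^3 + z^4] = -7*r^3 - 2*r^2*z + 21*r*z^2 + 4*z^3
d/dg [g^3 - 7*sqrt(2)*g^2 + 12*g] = 3*g^2 - 14*sqrt(2)*g + 12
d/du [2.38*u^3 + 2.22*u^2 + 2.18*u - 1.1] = 7.14*u^2 + 4.44*u + 2.18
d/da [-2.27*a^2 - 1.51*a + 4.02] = -4.54*a - 1.51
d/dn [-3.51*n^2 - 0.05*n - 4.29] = -7.02*n - 0.05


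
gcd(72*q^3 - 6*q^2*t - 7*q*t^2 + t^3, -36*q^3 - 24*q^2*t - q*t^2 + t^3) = 18*q^2 + 3*q*t - t^2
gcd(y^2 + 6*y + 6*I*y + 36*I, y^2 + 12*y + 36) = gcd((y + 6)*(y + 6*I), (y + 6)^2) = y + 6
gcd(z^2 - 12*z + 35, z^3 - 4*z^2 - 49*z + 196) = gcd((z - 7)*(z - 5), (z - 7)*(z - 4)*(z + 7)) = z - 7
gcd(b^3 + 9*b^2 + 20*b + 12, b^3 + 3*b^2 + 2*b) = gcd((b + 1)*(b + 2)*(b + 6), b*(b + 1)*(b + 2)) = b^2 + 3*b + 2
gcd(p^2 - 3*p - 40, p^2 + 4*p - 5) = p + 5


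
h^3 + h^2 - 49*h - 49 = (h - 7)*(h + 1)*(h + 7)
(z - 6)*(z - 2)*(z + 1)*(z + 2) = z^4 - 5*z^3 - 10*z^2 + 20*z + 24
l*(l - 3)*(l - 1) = l^3 - 4*l^2 + 3*l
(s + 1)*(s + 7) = s^2 + 8*s + 7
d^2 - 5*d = d*(d - 5)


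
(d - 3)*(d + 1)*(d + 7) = d^3 + 5*d^2 - 17*d - 21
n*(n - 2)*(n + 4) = n^3 + 2*n^2 - 8*n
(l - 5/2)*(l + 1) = l^2 - 3*l/2 - 5/2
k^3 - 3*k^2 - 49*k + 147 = (k - 7)*(k - 3)*(k + 7)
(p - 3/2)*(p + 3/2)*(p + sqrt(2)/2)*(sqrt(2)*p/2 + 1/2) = sqrt(2)*p^4/2 + p^3 - 7*sqrt(2)*p^2/8 - 9*p/4 - 9*sqrt(2)/16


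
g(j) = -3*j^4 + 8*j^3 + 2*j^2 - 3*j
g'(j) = -12*j^3 + 24*j^2 + 4*j - 3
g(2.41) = 15.16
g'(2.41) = -21.94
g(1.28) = 8.16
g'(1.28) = 16.28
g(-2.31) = -166.43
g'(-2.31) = 263.74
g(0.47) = -0.28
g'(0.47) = 2.94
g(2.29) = 17.19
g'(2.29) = -12.09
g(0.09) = -0.25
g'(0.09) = -2.45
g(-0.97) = -5.17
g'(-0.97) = 26.65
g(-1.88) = -77.92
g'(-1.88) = 154.04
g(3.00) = -18.00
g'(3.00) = -99.00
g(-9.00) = -25326.00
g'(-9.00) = 10653.00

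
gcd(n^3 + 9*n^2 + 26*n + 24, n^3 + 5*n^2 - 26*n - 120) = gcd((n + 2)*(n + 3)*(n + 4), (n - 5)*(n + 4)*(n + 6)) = n + 4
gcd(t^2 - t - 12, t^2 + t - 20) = t - 4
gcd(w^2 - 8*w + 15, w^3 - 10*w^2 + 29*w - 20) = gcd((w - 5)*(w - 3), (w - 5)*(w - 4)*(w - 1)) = w - 5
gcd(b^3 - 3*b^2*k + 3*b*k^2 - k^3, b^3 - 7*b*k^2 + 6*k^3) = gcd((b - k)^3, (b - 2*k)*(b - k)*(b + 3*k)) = b - k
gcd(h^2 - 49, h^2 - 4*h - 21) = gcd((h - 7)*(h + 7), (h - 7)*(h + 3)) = h - 7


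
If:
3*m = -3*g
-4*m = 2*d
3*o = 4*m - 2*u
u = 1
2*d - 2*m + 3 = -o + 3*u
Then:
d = 2/7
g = 1/7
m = -1/7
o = -6/7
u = 1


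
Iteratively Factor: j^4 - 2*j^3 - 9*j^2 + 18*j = (j)*(j^3 - 2*j^2 - 9*j + 18) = j*(j - 3)*(j^2 + j - 6) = j*(j - 3)*(j + 3)*(j - 2)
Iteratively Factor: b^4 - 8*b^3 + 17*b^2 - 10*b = (b - 5)*(b^3 - 3*b^2 + 2*b) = (b - 5)*(b - 1)*(b^2 - 2*b) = b*(b - 5)*(b - 1)*(b - 2)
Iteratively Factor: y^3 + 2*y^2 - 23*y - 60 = (y + 4)*(y^2 - 2*y - 15) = (y + 3)*(y + 4)*(y - 5)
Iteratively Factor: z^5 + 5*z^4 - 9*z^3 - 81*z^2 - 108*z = (z)*(z^4 + 5*z^3 - 9*z^2 - 81*z - 108) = z*(z + 3)*(z^3 + 2*z^2 - 15*z - 36) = z*(z + 3)^2*(z^2 - z - 12) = z*(z - 4)*(z + 3)^2*(z + 3)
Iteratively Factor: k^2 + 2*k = (k + 2)*(k)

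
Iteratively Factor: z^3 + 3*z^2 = (z + 3)*(z^2) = z*(z + 3)*(z)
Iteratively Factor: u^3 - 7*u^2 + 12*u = (u - 4)*(u^2 - 3*u) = (u - 4)*(u - 3)*(u)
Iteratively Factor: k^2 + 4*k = (k)*(k + 4)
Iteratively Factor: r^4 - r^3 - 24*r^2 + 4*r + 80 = (r + 2)*(r^3 - 3*r^2 - 18*r + 40) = (r - 2)*(r + 2)*(r^2 - r - 20) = (r - 2)*(r + 2)*(r + 4)*(r - 5)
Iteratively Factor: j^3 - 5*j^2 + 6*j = (j - 3)*(j^2 - 2*j) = j*(j - 3)*(j - 2)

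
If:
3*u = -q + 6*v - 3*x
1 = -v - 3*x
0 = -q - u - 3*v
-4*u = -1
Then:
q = -1/10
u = 1/4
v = -1/20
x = -19/60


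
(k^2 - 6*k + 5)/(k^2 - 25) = (k - 1)/(k + 5)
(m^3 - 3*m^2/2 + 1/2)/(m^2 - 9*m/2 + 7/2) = (2*m^2 - m - 1)/(2*m - 7)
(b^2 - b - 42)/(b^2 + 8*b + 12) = (b - 7)/(b + 2)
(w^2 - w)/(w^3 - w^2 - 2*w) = (1 - w)/(-w^2 + w + 2)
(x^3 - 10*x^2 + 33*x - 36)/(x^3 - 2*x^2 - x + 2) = (x^3 - 10*x^2 + 33*x - 36)/(x^3 - 2*x^2 - x + 2)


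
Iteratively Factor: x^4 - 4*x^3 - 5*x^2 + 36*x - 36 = (x - 3)*(x^3 - x^2 - 8*x + 12) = (x - 3)*(x - 2)*(x^2 + x - 6) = (x - 3)*(x - 2)^2*(x + 3)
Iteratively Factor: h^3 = (h)*(h^2) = h^2*(h)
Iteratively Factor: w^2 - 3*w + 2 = (w - 1)*(w - 2)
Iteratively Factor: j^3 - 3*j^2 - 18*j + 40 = (j + 4)*(j^2 - 7*j + 10) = (j - 5)*(j + 4)*(j - 2)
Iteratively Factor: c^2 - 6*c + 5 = (c - 1)*(c - 5)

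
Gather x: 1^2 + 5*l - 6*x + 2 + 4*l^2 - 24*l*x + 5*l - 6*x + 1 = 4*l^2 + 10*l + x*(-24*l - 12) + 4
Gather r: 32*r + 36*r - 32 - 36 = 68*r - 68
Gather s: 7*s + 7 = 7*s + 7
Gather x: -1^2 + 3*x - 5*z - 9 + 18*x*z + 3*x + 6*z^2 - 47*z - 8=x*(18*z + 6) + 6*z^2 - 52*z - 18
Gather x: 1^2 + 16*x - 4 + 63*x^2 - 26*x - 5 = 63*x^2 - 10*x - 8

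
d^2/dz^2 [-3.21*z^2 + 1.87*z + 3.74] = -6.42000000000000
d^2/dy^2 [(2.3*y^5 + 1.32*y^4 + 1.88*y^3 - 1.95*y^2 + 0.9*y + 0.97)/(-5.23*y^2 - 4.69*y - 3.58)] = (-377.47002*y^7 - 974.867816*y^6 - 1576.508424*y^5 - 1481.02224*y^4 - 1101.365926*y^3 - 770.66289*y^2 - 186.219666*y + 73.857282)/(143.055667*y^6 + 384.855303*y^5 + 638.888955*y^4 + 630.038185*y^3 + 437.32743*y^2 + 180.326748*y + 45.882712)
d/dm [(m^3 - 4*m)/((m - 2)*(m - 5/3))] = 3*(3*m^2 - 10*m - 10)/(9*m^2 - 30*m + 25)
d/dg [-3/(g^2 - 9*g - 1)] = 3*(2*g - 9)/(-g^2 + 9*g + 1)^2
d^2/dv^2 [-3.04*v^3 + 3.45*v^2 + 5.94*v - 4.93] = 6.9 - 18.24*v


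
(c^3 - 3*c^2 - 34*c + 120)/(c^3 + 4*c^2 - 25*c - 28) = (c^2 + c - 30)/(c^2 + 8*c + 7)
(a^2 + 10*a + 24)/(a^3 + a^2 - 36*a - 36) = (a + 4)/(a^2 - 5*a - 6)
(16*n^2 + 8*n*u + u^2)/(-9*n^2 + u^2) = (16*n^2 + 8*n*u + u^2)/(-9*n^2 + u^2)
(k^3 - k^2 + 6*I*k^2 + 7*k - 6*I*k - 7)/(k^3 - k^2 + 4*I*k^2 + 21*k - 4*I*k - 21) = (k - I)/(k - 3*I)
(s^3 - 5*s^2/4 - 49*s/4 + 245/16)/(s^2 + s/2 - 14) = (8*s^2 + 18*s - 35)/(8*(s + 4))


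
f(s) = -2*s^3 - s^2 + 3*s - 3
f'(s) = -6*s^2 - 2*s + 3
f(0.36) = -2.14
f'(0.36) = 1.50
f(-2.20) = 6.86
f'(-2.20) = -21.64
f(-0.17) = -3.53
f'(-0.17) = 3.17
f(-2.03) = 3.52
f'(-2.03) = -17.67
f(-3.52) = 61.28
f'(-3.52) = -64.30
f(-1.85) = 0.69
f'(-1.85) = -13.84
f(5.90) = -430.87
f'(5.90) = -217.66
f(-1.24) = -4.44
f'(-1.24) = -3.75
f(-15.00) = 6477.00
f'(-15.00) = -1317.00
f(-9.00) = 1347.00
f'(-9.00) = -465.00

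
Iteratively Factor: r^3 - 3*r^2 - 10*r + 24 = (r - 2)*(r^2 - r - 12) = (r - 2)*(r + 3)*(r - 4)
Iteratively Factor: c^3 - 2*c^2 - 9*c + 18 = (c - 3)*(c^2 + c - 6) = (c - 3)*(c - 2)*(c + 3)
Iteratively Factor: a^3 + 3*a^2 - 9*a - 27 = (a + 3)*(a^2 - 9) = (a - 3)*(a + 3)*(a + 3)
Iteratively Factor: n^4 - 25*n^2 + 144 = (n - 3)*(n^3 + 3*n^2 - 16*n - 48) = (n - 3)*(n + 3)*(n^2 - 16) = (n - 3)*(n + 3)*(n + 4)*(n - 4)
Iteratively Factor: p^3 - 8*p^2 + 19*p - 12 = (p - 4)*(p^2 - 4*p + 3) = (p - 4)*(p - 3)*(p - 1)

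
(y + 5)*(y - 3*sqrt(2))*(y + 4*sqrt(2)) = y^3 + sqrt(2)*y^2 + 5*y^2 - 24*y + 5*sqrt(2)*y - 120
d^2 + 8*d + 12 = (d + 2)*(d + 6)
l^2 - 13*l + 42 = (l - 7)*(l - 6)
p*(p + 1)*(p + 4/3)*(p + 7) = p^4 + 28*p^3/3 + 53*p^2/3 + 28*p/3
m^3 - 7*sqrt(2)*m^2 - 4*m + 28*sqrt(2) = (m - 2)*(m + 2)*(m - 7*sqrt(2))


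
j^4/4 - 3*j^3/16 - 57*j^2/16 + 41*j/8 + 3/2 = (j/4 + 1)*(j - 3)*(j - 2)*(j + 1/4)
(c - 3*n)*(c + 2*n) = c^2 - c*n - 6*n^2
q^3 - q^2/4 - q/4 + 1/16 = (q - 1/2)*(q - 1/4)*(q + 1/2)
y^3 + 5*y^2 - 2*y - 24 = (y - 2)*(y + 3)*(y + 4)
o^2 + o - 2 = (o - 1)*(o + 2)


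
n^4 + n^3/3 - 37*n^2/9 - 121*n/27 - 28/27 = (n - 7/3)*(n + 1/3)*(n + 1)*(n + 4/3)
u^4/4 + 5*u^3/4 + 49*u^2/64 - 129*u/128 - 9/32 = (u/4 + 1)*(u - 3/4)*(u + 1/4)*(u + 3/2)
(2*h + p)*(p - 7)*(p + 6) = 2*h*p^2 - 2*h*p - 84*h + p^3 - p^2 - 42*p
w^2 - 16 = (w - 4)*(w + 4)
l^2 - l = l*(l - 1)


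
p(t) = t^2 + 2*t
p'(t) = 2*t + 2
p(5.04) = 35.48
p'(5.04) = 12.08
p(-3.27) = 4.15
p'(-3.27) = -4.54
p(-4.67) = 12.47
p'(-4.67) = -7.34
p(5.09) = 36.09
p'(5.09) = 12.18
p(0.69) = 1.86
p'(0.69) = 3.38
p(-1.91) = -0.17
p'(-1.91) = -1.82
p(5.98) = 47.72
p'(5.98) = 13.96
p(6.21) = 50.98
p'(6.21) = 14.42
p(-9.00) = 63.00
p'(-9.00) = -16.00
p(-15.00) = 195.00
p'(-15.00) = -28.00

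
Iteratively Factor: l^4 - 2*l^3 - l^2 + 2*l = (l)*(l^3 - 2*l^2 - l + 2) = l*(l + 1)*(l^2 - 3*l + 2) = l*(l - 2)*(l + 1)*(l - 1)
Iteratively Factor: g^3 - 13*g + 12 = (g + 4)*(g^2 - 4*g + 3) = (g - 3)*(g + 4)*(g - 1)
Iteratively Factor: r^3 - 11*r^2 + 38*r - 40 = (r - 5)*(r^2 - 6*r + 8) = (r - 5)*(r - 2)*(r - 4)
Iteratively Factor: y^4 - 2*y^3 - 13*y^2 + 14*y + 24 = (y - 4)*(y^3 + 2*y^2 - 5*y - 6) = (y - 4)*(y + 1)*(y^2 + y - 6) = (y - 4)*(y + 1)*(y + 3)*(y - 2)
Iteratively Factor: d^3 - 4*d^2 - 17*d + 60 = (d - 3)*(d^2 - d - 20) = (d - 3)*(d + 4)*(d - 5)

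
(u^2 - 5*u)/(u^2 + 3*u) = (u - 5)/(u + 3)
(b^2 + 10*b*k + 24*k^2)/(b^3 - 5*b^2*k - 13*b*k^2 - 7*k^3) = (b^2 + 10*b*k + 24*k^2)/(b^3 - 5*b^2*k - 13*b*k^2 - 7*k^3)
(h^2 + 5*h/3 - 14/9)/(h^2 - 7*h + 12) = (9*h^2 + 15*h - 14)/(9*(h^2 - 7*h + 12))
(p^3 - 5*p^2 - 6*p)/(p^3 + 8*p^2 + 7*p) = (p - 6)/(p + 7)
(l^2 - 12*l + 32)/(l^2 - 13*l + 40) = (l - 4)/(l - 5)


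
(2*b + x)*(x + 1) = 2*b*x + 2*b + x^2 + x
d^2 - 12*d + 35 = (d - 7)*(d - 5)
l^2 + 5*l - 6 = (l - 1)*(l + 6)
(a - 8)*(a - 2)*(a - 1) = a^3 - 11*a^2 + 26*a - 16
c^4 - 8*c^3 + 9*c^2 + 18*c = c*(c - 6)*(c - 3)*(c + 1)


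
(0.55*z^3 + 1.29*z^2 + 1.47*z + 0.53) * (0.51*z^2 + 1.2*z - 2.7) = 0.2805*z^5 + 1.3179*z^4 + 0.8127*z^3 - 1.4487*z^2 - 3.333*z - 1.431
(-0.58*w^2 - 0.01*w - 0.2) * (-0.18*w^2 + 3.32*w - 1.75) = 0.1044*w^4 - 1.9238*w^3 + 1.0178*w^2 - 0.6465*w + 0.35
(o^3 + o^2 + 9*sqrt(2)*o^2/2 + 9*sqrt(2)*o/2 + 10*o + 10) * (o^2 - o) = o^5 + 9*sqrt(2)*o^4/2 + 9*o^3 - 9*sqrt(2)*o^2/2 - 10*o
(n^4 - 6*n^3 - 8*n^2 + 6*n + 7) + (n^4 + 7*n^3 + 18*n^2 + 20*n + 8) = 2*n^4 + n^3 + 10*n^2 + 26*n + 15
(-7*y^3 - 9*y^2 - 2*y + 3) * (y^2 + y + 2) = -7*y^5 - 16*y^4 - 25*y^3 - 17*y^2 - y + 6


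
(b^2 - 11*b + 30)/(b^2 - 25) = (b - 6)/(b + 5)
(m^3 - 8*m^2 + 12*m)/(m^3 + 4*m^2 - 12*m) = (m - 6)/(m + 6)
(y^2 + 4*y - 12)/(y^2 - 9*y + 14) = (y + 6)/(y - 7)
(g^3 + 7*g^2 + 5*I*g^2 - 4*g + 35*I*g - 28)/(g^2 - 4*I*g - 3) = (g^3 + g^2*(7 + 5*I) + g*(-4 + 35*I) - 28)/(g^2 - 4*I*g - 3)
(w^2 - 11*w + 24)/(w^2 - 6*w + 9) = (w - 8)/(w - 3)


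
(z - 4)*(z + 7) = z^2 + 3*z - 28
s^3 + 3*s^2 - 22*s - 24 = (s - 4)*(s + 1)*(s + 6)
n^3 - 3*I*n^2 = n^2*(n - 3*I)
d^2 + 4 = (d - 2*I)*(d + 2*I)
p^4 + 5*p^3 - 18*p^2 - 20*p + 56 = (p - 2)^2*(p + 2)*(p + 7)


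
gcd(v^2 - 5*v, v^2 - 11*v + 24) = 1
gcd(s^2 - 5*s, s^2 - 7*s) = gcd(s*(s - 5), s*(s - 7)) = s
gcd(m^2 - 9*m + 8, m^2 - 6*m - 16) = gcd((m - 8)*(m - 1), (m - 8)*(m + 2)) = m - 8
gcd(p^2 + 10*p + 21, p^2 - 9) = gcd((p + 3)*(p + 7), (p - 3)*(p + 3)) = p + 3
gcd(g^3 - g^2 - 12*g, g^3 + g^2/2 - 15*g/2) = g^2 + 3*g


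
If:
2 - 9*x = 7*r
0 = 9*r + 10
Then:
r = -10/9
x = 88/81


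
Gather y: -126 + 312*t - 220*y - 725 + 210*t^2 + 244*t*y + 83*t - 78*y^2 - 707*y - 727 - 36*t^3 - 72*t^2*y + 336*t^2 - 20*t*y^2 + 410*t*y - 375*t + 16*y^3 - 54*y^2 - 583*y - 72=-36*t^3 + 546*t^2 + 20*t + 16*y^3 + y^2*(-20*t - 132) + y*(-72*t^2 + 654*t - 1510) - 1650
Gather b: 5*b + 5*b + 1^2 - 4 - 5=10*b - 8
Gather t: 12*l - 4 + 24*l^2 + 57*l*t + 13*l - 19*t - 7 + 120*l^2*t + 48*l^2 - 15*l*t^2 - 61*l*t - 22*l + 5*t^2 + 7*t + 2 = 72*l^2 + 3*l + t^2*(5 - 15*l) + t*(120*l^2 - 4*l - 12) - 9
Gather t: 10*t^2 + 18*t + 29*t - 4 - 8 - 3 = 10*t^2 + 47*t - 15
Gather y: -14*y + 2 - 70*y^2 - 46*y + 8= -70*y^2 - 60*y + 10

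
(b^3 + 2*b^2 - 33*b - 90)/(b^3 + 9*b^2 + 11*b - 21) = (b^2 - b - 30)/(b^2 + 6*b - 7)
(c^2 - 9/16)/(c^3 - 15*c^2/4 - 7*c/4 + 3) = (c + 3/4)/(c^2 - 3*c - 4)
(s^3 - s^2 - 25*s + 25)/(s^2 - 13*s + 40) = (s^2 + 4*s - 5)/(s - 8)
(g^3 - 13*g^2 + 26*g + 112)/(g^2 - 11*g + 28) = (g^2 - 6*g - 16)/(g - 4)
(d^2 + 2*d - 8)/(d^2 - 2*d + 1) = (d^2 + 2*d - 8)/(d^2 - 2*d + 1)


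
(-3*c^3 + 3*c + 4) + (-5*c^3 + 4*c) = -8*c^3 + 7*c + 4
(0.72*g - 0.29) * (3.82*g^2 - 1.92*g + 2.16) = 2.7504*g^3 - 2.4902*g^2 + 2.112*g - 0.6264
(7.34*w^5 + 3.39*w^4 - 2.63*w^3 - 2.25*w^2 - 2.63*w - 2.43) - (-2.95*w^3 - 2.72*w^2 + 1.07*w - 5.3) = 7.34*w^5 + 3.39*w^4 + 0.32*w^3 + 0.47*w^2 - 3.7*w + 2.87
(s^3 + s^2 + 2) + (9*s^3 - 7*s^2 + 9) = 10*s^3 - 6*s^2 + 11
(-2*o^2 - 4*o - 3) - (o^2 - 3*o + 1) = -3*o^2 - o - 4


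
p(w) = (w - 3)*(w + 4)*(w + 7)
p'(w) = (w - 3)*(w + 4) + (w - 3)*(w + 7) + (w + 4)*(w + 7) = 3*w^2 + 16*w - 5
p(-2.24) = -43.90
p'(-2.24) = -25.79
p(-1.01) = -71.82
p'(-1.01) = -18.10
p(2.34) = -39.08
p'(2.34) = 48.87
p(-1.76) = -55.87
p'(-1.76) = -23.87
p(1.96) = -55.54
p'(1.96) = 37.88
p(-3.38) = -14.32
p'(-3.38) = -24.81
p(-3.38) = -14.32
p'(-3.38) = -24.81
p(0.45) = -84.54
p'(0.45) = 2.81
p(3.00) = 0.00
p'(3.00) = 70.00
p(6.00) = 390.00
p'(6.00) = 199.00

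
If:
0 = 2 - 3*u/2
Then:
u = 4/3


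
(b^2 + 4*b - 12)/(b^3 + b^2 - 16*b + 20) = (b + 6)/(b^2 + 3*b - 10)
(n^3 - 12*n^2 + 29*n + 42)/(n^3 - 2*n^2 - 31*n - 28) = (n - 6)/(n + 4)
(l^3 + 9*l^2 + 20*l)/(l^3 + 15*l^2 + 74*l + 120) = l/(l + 6)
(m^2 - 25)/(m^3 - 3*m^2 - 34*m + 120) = (m + 5)/(m^2 + 2*m - 24)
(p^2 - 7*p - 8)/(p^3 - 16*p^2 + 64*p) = (p + 1)/(p*(p - 8))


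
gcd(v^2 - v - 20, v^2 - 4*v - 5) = v - 5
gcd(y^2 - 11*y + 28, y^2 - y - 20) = 1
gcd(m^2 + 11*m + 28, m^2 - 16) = m + 4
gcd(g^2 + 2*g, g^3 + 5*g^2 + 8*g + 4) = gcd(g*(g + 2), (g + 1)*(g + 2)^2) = g + 2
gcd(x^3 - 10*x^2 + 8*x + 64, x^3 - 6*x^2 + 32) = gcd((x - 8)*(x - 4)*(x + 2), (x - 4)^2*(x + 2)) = x^2 - 2*x - 8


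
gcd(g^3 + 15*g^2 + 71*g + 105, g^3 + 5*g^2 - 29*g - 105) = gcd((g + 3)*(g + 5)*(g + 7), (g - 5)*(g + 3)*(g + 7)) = g^2 + 10*g + 21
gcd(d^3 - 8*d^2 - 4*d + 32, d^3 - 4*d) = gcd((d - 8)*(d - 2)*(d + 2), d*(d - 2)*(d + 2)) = d^2 - 4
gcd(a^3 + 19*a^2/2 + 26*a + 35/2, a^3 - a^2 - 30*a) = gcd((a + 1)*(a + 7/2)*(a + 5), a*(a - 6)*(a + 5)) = a + 5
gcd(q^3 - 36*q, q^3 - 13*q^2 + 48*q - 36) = q - 6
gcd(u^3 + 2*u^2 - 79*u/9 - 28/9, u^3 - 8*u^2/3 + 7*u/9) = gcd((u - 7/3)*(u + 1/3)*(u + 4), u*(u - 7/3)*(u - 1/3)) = u - 7/3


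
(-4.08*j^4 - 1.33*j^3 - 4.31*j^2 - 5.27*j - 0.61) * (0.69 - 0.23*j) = 0.9384*j^5 - 2.5093*j^4 + 0.0736*j^3 - 1.7618*j^2 - 3.496*j - 0.4209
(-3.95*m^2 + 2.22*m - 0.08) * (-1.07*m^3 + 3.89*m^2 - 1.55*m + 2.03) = 4.2265*m^5 - 17.7409*m^4 + 14.8439*m^3 - 11.7707*m^2 + 4.6306*m - 0.1624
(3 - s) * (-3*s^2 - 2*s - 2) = 3*s^3 - 7*s^2 - 4*s - 6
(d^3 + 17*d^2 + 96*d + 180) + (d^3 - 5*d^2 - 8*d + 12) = 2*d^3 + 12*d^2 + 88*d + 192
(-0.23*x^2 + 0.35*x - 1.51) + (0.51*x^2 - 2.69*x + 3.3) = 0.28*x^2 - 2.34*x + 1.79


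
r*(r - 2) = r^2 - 2*r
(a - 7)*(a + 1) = a^2 - 6*a - 7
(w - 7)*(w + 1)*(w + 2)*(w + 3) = w^4 - w^3 - 31*w^2 - 71*w - 42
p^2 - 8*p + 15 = (p - 5)*(p - 3)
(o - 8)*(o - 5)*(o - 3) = o^3 - 16*o^2 + 79*o - 120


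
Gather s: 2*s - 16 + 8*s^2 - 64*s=8*s^2 - 62*s - 16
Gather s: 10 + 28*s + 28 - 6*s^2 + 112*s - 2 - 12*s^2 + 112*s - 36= -18*s^2 + 252*s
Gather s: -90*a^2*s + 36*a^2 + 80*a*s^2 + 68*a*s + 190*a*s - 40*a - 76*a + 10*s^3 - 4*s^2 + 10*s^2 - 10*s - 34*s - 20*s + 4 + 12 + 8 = 36*a^2 - 116*a + 10*s^3 + s^2*(80*a + 6) + s*(-90*a^2 + 258*a - 64) + 24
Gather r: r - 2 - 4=r - 6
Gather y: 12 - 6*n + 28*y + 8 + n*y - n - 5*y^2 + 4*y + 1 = -7*n - 5*y^2 + y*(n + 32) + 21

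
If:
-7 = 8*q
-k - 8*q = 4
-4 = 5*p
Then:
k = 3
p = -4/5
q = -7/8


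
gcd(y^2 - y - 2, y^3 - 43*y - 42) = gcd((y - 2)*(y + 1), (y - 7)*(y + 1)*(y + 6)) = y + 1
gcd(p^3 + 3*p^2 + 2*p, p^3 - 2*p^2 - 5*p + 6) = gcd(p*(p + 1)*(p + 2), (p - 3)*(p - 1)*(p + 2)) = p + 2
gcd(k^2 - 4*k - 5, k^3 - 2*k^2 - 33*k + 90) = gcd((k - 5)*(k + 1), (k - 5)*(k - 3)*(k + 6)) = k - 5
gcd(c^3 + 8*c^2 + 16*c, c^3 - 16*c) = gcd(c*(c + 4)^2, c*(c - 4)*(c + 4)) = c^2 + 4*c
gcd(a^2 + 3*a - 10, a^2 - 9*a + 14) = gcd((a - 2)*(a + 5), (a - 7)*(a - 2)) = a - 2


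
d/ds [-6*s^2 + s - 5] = 1 - 12*s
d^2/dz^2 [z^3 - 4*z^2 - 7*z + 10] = 6*z - 8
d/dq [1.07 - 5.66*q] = -5.66000000000000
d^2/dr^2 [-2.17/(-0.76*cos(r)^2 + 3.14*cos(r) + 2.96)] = (5.013568*(1 - cos(r)^2)^2 - 15.535464*cos(r)^3 + 43.428644*cos(r)^2 + 10.90208*cos(r) - 57.567496)/(-0.76*cos(r)^2 + 3.14*cos(r) + 2.96)^3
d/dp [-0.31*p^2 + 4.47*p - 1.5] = 4.47 - 0.62*p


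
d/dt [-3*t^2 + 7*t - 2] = 7 - 6*t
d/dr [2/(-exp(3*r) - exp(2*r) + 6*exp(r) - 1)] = (6*exp(2*r) + 4*exp(r) - 12)*exp(r)/(exp(3*r) + exp(2*r) - 6*exp(r) + 1)^2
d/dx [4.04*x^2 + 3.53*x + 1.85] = 8.08*x + 3.53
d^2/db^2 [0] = 0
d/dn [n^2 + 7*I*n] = 2*n + 7*I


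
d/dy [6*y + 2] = 6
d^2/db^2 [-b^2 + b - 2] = -2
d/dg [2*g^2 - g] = 4*g - 1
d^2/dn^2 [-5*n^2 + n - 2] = -10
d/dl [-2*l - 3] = -2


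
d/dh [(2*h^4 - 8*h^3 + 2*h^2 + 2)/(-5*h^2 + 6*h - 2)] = 4*(-5*h^5 + 19*h^4 - 28*h^3 + 15*h^2 + 3*h - 3)/(25*h^4 - 60*h^3 + 56*h^2 - 24*h + 4)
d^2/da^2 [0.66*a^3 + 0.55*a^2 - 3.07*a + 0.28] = 3.96*a + 1.1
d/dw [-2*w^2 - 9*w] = -4*w - 9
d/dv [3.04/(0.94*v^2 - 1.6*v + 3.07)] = (4.864 - 5.7152*v)/(0.94*v^2 - 1.6*v + 3.07)^2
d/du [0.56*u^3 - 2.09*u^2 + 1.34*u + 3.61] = 1.68*u^2 - 4.18*u + 1.34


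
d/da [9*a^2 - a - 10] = 18*a - 1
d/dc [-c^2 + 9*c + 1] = 9 - 2*c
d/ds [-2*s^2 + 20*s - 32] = 20 - 4*s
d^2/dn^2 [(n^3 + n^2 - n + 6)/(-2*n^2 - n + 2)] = 2*(n^3 - 78*n^2 - 36*n - 32)/(8*n^6 + 12*n^5 - 18*n^4 - 23*n^3 + 18*n^2 + 12*n - 8)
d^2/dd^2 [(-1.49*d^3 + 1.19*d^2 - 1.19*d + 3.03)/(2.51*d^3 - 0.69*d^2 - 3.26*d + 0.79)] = (9.83317600000004*d^6 - 118.135158*d^5 + 335.315418*d^4 - 176.25355*d^3 - 84.8722679999999*d^2 - 4.62649800000001*d + 63.062468)/(15.813251*d^9 - 13.041207*d^8 - 58.029945*d^7 + 48.478692*d^6 + 67.160364*d^5 - 59.656299*d^4 - 19.284347*d^3 + 23.895525*d^2 - 6.103698*d + 0.493039)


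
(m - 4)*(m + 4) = m^2 - 16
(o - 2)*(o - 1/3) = o^2 - 7*o/3 + 2/3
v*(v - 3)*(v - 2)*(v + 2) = v^4 - 3*v^3 - 4*v^2 + 12*v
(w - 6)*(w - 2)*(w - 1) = w^3 - 9*w^2 + 20*w - 12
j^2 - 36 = (j - 6)*(j + 6)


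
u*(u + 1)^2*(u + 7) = u^4 + 9*u^3 + 15*u^2 + 7*u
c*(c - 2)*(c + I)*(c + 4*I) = c^4 - 2*c^3 + 5*I*c^3 - 4*c^2 - 10*I*c^2 + 8*c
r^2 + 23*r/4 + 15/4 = (r + 3/4)*(r + 5)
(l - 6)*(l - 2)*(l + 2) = l^3 - 6*l^2 - 4*l + 24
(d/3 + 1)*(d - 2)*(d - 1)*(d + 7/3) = d^4/3 + 7*d^3/9 - 7*d^2/3 - 31*d/9 + 14/3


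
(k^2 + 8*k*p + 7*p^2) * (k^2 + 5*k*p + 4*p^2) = k^4 + 13*k^3*p + 51*k^2*p^2 + 67*k*p^3 + 28*p^4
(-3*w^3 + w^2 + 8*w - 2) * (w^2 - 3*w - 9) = -3*w^5 + 10*w^4 + 32*w^3 - 35*w^2 - 66*w + 18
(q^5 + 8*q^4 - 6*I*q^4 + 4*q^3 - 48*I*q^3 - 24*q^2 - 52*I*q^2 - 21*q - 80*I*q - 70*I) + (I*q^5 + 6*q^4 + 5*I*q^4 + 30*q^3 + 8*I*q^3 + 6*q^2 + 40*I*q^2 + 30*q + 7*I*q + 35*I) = q^5 + I*q^5 + 14*q^4 - I*q^4 + 34*q^3 - 40*I*q^3 - 18*q^2 - 12*I*q^2 + 9*q - 73*I*q - 35*I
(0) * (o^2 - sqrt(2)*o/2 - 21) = 0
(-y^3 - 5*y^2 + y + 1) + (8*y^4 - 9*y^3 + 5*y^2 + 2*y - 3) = 8*y^4 - 10*y^3 + 3*y - 2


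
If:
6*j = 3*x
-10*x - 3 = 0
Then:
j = -3/20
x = -3/10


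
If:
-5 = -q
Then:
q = 5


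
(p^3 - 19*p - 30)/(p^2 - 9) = (p^2 - 3*p - 10)/(p - 3)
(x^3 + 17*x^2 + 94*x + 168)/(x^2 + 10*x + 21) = (x^2 + 10*x + 24)/(x + 3)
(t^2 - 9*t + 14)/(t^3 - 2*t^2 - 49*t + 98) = 1/(t + 7)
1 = 1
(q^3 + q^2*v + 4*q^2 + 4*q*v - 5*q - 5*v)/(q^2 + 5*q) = q + v - 1 - v/q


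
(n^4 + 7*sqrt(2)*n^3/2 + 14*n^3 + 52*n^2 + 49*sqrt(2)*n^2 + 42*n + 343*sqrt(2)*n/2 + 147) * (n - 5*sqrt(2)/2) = n^5 + sqrt(2)*n^4 + 14*n^4 + 14*sqrt(2)*n^3 + 69*n^3/2 - 203*n^2 + 83*sqrt(2)*n^2/2 - 1421*n/2 - 105*sqrt(2)*n - 735*sqrt(2)/2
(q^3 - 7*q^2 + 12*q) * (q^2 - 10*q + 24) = q^5 - 17*q^4 + 106*q^3 - 288*q^2 + 288*q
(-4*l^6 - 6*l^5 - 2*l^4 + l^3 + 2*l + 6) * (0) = 0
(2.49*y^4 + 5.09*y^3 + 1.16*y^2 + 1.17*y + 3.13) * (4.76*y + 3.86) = 11.8524*y^5 + 33.8398*y^4 + 25.169*y^3 + 10.0468*y^2 + 19.415*y + 12.0818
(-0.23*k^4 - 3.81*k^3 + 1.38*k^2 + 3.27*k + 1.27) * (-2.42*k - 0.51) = 0.5566*k^5 + 9.3375*k^4 - 1.3965*k^3 - 8.6172*k^2 - 4.7411*k - 0.6477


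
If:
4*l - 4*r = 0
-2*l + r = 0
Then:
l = 0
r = 0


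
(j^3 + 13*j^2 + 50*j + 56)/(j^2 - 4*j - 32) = (j^2 + 9*j + 14)/(j - 8)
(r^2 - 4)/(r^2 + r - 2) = (r - 2)/(r - 1)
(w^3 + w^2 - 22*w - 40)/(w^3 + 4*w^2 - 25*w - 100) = (w + 2)/(w + 5)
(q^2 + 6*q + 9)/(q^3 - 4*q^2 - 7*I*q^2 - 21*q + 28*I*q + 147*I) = (q + 3)/(q^2 - 7*q*(1 + I) + 49*I)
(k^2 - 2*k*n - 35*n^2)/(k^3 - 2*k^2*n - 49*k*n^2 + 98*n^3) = (k + 5*n)/(k^2 + 5*k*n - 14*n^2)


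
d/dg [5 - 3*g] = -3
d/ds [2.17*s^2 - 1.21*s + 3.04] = 4.34*s - 1.21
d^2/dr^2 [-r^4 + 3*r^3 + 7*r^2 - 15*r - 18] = -12*r^2 + 18*r + 14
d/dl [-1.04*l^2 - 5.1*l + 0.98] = -2.08*l - 5.1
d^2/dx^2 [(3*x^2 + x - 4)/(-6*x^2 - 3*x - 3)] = 4*(x^3 + 33*x^2 + 15*x - 3)/(3*(8*x^6 + 12*x^5 + 18*x^4 + 13*x^3 + 9*x^2 + 3*x + 1))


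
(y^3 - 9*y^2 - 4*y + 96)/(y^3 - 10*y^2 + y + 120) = (y - 4)/(y - 5)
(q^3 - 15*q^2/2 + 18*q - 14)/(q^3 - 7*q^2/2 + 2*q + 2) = (2*q - 7)/(2*q + 1)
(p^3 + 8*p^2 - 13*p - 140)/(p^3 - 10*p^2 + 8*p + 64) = (p^2 + 12*p + 35)/(p^2 - 6*p - 16)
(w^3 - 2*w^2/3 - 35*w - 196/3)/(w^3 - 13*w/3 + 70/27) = 9*(w^2 - 3*w - 28)/(9*w^2 - 21*w + 10)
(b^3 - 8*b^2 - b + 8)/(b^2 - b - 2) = (b^2 - 9*b + 8)/(b - 2)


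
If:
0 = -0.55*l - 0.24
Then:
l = -0.44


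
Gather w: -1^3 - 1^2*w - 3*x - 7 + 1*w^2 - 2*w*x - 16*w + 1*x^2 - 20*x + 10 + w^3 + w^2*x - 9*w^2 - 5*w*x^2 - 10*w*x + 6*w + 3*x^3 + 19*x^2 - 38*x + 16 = w^3 + w^2*(x - 8) + w*(-5*x^2 - 12*x - 11) + 3*x^3 + 20*x^2 - 61*x + 18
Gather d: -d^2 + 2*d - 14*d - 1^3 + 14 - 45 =-d^2 - 12*d - 32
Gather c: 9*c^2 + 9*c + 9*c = 9*c^2 + 18*c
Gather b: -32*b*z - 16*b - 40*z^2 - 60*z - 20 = b*(-32*z - 16) - 40*z^2 - 60*z - 20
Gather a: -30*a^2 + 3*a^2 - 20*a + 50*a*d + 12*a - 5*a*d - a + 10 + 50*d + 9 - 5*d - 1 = -27*a^2 + a*(45*d - 9) + 45*d + 18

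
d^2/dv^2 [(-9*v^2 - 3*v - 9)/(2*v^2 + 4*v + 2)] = 15*(v - 2)/(v^4 + 4*v^3 + 6*v^2 + 4*v + 1)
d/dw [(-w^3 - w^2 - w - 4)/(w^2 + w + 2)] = (-w^4 - 2*w^3 - 6*w^2 + 4*w + 2)/(w^4 + 2*w^3 + 5*w^2 + 4*w + 4)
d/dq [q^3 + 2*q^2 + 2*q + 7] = 3*q^2 + 4*q + 2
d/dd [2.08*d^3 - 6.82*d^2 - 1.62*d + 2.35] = 6.24*d^2 - 13.64*d - 1.62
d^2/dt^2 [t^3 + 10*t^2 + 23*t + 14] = 6*t + 20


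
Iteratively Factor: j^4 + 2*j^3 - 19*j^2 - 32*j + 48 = (j - 4)*(j^3 + 6*j^2 + 5*j - 12) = (j - 4)*(j - 1)*(j^2 + 7*j + 12) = (j - 4)*(j - 1)*(j + 3)*(j + 4)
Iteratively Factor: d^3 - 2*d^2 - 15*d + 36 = (d - 3)*(d^2 + d - 12) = (d - 3)*(d + 4)*(d - 3)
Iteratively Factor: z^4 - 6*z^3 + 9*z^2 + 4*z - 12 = (z - 2)*(z^3 - 4*z^2 + z + 6) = (z - 3)*(z - 2)*(z^2 - z - 2) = (z - 3)*(z - 2)*(z + 1)*(z - 2)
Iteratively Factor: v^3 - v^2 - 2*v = (v)*(v^2 - v - 2) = v*(v - 2)*(v + 1)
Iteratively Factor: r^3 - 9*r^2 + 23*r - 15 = (r - 1)*(r^2 - 8*r + 15) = (r - 3)*(r - 1)*(r - 5)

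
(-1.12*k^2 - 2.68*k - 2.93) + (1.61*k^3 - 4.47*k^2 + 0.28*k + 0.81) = 1.61*k^3 - 5.59*k^2 - 2.4*k - 2.12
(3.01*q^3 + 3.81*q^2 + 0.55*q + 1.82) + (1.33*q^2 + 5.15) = 3.01*q^3 + 5.14*q^2 + 0.55*q + 6.97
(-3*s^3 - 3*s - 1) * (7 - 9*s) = 27*s^4 - 21*s^3 + 27*s^2 - 12*s - 7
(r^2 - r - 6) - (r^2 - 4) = -r - 2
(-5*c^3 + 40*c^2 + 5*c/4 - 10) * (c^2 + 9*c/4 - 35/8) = -5*c^5 + 115*c^4/4 + 905*c^3/8 - 2915*c^2/16 - 895*c/32 + 175/4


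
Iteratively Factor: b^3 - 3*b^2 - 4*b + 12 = (b - 3)*(b^2 - 4) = (b - 3)*(b + 2)*(b - 2)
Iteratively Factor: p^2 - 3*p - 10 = (p - 5)*(p + 2)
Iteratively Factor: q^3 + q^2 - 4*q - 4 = (q + 2)*(q^2 - q - 2) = (q - 2)*(q + 2)*(q + 1)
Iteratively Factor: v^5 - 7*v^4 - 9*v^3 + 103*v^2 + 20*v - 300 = (v - 5)*(v^4 - 2*v^3 - 19*v^2 + 8*v + 60) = (v - 5)*(v - 2)*(v^3 - 19*v - 30) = (v - 5)*(v - 2)*(v + 3)*(v^2 - 3*v - 10) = (v - 5)^2*(v - 2)*(v + 3)*(v + 2)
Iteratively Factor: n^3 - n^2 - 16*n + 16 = (n + 4)*(n^2 - 5*n + 4) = (n - 1)*(n + 4)*(n - 4)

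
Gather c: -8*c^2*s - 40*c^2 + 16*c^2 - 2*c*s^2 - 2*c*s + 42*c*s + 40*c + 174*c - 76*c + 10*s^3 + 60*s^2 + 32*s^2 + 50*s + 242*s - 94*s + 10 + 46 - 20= c^2*(-8*s - 24) + c*(-2*s^2 + 40*s + 138) + 10*s^3 + 92*s^2 + 198*s + 36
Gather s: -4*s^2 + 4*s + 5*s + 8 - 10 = -4*s^2 + 9*s - 2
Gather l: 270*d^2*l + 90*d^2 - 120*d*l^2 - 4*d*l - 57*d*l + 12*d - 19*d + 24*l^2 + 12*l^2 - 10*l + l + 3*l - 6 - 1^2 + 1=90*d^2 - 7*d + l^2*(36 - 120*d) + l*(270*d^2 - 61*d - 6) - 6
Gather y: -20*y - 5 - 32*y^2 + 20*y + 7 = 2 - 32*y^2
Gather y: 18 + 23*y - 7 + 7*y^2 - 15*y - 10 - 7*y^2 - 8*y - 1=0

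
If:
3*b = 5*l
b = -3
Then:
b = -3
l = -9/5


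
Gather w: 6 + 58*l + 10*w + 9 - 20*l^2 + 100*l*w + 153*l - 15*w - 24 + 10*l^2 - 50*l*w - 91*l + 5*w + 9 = -10*l^2 + 50*l*w + 120*l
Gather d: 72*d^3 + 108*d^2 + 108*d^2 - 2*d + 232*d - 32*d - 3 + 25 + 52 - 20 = 72*d^3 + 216*d^2 + 198*d + 54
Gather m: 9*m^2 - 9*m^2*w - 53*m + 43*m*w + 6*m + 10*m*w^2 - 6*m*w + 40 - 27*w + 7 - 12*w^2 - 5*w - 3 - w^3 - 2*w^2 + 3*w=m^2*(9 - 9*w) + m*(10*w^2 + 37*w - 47) - w^3 - 14*w^2 - 29*w + 44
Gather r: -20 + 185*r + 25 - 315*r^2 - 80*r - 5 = -315*r^2 + 105*r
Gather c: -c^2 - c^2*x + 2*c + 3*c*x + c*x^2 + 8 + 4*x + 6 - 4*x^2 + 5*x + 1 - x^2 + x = c^2*(-x - 1) + c*(x^2 + 3*x + 2) - 5*x^2 + 10*x + 15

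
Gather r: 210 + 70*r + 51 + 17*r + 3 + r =88*r + 264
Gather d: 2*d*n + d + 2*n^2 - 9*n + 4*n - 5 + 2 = d*(2*n + 1) + 2*n^2 - 5*n - 3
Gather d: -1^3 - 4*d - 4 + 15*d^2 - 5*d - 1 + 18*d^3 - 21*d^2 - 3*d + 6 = 18*d^3 - 6*d^2 - 12*d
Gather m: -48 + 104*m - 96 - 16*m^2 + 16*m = -16*m^2 + 120*m - 144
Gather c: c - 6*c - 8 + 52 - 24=20 - 5*c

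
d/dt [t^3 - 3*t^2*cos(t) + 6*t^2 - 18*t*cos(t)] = 3*t^2*sin(t) + 3*t^2 + 18*t*sin(t) - 6*t*cos(t) + 12*t - 18*cos(t)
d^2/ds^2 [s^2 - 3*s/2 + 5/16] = 2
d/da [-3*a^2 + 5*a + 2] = 5 - 6*a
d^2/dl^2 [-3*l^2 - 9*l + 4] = -6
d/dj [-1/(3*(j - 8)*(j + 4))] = 2*(j - 2)/(3*(j - 8)^2*(j + 4)^2)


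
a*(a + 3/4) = a^2 + 3*a/4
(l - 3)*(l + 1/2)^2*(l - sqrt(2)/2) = l^4 - 2*l^3 - sqrt(2)*l^3/2 - 11*l^2/4 + sqrt(2)*l^2 - 3*l/4 + 11*sqrt(2)*l/8 + 3*sqrt(2)/8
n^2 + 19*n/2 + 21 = (n + 7/2)*(n + 6)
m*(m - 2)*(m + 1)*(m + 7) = m^4 + 6*m^3 - 9*m^2 - 14*m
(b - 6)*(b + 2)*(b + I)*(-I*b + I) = -I*b^4 + b^3 + 5*I*b^3 - 5*b^2 + 8*I*b^2 - 8*b - 12*I*b + 12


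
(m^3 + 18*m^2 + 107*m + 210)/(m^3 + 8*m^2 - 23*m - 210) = (m + 5)/(m - 5)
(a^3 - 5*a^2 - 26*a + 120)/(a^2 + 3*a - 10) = (a^2 - 10*a + 24)/(a - 2)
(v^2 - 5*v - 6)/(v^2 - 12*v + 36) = (v + 1)/(v - 6)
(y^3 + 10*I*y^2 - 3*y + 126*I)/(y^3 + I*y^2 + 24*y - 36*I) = (y + 7*I)/(y - 2*I)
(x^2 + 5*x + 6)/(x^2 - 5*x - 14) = (x + 3)/(x - 7)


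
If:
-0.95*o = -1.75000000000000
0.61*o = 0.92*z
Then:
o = 1.84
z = 1.22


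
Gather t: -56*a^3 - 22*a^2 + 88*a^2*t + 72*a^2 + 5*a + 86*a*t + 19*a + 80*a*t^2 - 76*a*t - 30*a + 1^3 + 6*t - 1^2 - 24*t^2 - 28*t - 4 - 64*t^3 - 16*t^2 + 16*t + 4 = -56*a^3 + 50*a^2 - 6*a - 64*t^3 + t^2*(80*a - 40) + t*(88*a^2 + 10*a - 6)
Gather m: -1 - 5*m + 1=-5*m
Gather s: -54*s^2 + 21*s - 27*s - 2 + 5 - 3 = -54*s^2 - 6*s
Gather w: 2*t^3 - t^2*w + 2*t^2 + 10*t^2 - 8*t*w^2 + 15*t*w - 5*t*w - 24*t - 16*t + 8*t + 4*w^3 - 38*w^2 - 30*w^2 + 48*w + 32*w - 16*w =2*t^3 + 12*t^2 - 32*t + 4*w^3 + w^2*(-8*t - 68) + w*(-t^2 + 10*t + 64)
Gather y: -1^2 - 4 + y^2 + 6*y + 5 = y^2 + 6*y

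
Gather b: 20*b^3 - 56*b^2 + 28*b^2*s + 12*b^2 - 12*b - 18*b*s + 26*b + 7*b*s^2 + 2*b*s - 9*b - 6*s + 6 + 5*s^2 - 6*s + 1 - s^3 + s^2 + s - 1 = 20*b^3 + b^2*(28*s - 44) + b*(7*s^2 - 16*s + 5) - s^3 + 6*s^2 - 11*s + 6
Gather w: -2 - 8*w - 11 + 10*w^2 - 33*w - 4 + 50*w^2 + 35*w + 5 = 60*w^2 - 6*w - 12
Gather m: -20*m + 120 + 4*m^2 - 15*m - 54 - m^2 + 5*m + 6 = 3*m^2 - 30*m + 72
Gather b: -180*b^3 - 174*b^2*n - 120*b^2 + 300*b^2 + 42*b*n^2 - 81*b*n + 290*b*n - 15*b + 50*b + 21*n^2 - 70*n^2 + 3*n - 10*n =-180*b^3 + b^2*(180 - 174*n) + b*(42*n^2 + 209*n + 35) - 49*n^2 - 7*n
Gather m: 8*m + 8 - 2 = 8*m + 6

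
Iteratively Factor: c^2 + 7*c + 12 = (c + 3)*(c + 4)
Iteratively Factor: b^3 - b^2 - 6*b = (b + 2)*(b^2 - 3*b) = b*(b + 2)*(b - 3)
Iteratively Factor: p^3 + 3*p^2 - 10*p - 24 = (p + 2)*(p^2 + p - 12) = (p - 3)*(p + 2)*(p + 4)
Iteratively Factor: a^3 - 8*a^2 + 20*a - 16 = (a - 4)*(a^2 - 4*a + 4) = (a - 4)*(a - 2)*(a - 2)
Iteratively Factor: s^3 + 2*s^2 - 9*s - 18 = (s + 2)*(s^2 - 9) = (s - 3)*(s + 2)*(s + 3)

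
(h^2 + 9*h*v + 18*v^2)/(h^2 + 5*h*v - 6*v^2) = (-h - 3*v)/(-h + v)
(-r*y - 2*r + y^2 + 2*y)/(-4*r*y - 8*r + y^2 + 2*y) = (-r + y)/(-4*r + y)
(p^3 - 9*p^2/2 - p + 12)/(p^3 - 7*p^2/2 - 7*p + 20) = (2*p + 3)/(2*p + 5)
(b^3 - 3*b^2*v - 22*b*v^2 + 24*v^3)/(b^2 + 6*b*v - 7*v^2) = (b^2 - 2*b*v - 24*v^2)/(b + 7*v)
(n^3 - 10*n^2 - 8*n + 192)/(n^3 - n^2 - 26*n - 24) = (n - 8)/(n + 1)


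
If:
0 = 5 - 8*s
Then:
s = 5/8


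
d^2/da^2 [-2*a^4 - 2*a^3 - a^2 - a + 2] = -24*a^2 - 12*a - 2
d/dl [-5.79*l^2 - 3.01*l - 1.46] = -11.58*l - 3.01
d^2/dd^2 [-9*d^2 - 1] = -18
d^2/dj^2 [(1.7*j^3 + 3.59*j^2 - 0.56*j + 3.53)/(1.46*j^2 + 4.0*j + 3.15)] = (-3.5527136788005e-15*j^5 - 5.55519200000009*j^3 + 74.604828*j^2 + 240.35334*j + 165.84661)/(3.112136*j^6 + 25.5792*j^5 + 90.22362*j^4 + 174.376*j^3 + 194.66055*j^2 + 119.07*j + 31.255875)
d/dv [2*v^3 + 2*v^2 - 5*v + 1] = 6*v^2 + 4*v - 5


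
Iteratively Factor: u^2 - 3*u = (u - 3)*(u)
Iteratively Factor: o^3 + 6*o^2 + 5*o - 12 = (o + 4)*(o^2 + 2*o - 3) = (o + 3)*(o + 4)*(o - 1)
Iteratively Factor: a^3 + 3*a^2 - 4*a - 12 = (a + 3)*(a^2 - 4) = (a + 2)*(a + 3)*(a - 2)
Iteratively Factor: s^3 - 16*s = (s)*(s^2 - 16) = s*(s - 4)*(s + 4)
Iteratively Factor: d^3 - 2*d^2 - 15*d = (d + 3)*(d^2 - 5*d) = d*(d + 3)*(d - 5)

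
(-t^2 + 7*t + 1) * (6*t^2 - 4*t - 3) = -6*t^4 + 46*t^3 - 19*t^2 - 25*t - 3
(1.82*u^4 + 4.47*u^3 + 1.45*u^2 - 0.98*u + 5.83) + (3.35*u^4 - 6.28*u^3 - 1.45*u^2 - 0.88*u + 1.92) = 5.17*u^4 - 1.81*u^3 - 1.86*u + 7.75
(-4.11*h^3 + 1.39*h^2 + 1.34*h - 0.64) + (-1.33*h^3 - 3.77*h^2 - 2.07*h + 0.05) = -5.44*h^3 - 2.38*h^2 - 0.73*h - 0.59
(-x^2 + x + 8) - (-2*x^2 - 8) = x^2 + x + 16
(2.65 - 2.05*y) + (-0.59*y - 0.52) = 2.13 - 2.64*y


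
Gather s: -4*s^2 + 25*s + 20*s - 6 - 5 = -4*s^2 + 45*s - 11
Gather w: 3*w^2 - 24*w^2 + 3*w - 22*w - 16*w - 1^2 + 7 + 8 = -21*w^2 - 35*w + 14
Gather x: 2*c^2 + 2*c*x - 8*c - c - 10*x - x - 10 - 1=2*c^2 - 9*c + x*(2*c - 11) - 11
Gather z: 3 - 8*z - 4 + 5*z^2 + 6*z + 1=5*z^2 - 2*z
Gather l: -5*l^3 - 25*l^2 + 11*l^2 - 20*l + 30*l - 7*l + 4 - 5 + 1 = -5*l^3 - 14*l^2 + 3*l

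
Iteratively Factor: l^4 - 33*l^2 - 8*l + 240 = (l - 3)*(l^3 + 3*l^2 - 24*l - 80) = (l - 3)*(l + 4)*(l^2 - l - 20) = (l - 3)*(l + 4)^2*(l - 5)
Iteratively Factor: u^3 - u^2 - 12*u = (u + 3)*(u^2 - 4*u) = u*(u + 3)*(u - 4)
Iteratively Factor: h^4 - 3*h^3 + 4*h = (h - 2)*(h^3 - h^2 - 2*h) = (h - 2)^2*(h^2 + h) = (h - 2)^2*(h + 1)*(h)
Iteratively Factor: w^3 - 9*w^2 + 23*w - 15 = (w - 1)*(w^2 - 8*w + 15) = (w - 3)*(w - 1)*(w - 5)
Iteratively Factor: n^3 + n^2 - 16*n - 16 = (n + 1)*(n^2 - 16) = (n - 4)*(n + 1)*(n + 4)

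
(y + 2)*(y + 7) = y^2 + 9*y + 14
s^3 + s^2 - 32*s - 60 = (s - 6)*(s + 2)*(s + 5)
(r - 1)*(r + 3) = r^2 + 2*r - 3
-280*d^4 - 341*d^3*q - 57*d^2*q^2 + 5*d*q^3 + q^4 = (-8*d + q)*(d + q)*(5*d + q)*(7*d + q)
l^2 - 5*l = l*(l - 5)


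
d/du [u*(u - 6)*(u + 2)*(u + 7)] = 4*u^3 + 9*u^2 - 80*u - 84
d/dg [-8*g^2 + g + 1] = 1 - 16*g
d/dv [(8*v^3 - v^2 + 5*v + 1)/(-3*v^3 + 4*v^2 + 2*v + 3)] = (29*v^4 + 62*v^3 + 59*v^2 - 14*v + 13)/(9*v^6 - 24*v^5 + 4*v^4 - 2*v^3 + 28*v^2 + 12*v + 9)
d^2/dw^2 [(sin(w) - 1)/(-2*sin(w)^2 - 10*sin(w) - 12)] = (sin(w)^5 - 9*sin(w)^4 - 53*sin(w)^3 - 25*sin(w)^2 + 132*sin(w) + 98)/(2*(sin(w)^2 + 5*sin(w) + 6)^3)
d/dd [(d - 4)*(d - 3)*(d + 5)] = 3*d^2 - 4*d - 23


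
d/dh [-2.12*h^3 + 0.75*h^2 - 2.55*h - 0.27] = -6.36*h^2 + 1.5*h - 2.55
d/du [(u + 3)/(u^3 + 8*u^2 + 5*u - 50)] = (-2*u^2 - 7*u - 13)/(u^5 + 11*u^4 + 19*u^3 - 115*u^2 - 200*u + 500)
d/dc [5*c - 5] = 5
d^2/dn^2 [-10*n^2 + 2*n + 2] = -20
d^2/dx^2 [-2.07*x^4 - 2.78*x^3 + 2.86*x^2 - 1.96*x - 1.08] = -24.84*x^2 - 16.68*x + 5.72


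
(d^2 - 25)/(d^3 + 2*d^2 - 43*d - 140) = (d - 5)/(d^2 - 3*d - 28)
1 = 1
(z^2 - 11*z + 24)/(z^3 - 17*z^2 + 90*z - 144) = 1/(z - 6)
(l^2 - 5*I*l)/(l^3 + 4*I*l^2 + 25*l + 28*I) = l*(l - 5*I)/(l^3 + 4*I*l^2 + 25*l + 28*I)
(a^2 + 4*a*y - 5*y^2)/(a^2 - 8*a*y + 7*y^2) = (-a - 5*y)/(-a + 7*y)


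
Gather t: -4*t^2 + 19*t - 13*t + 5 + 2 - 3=-4*t^2 + 6*t + 4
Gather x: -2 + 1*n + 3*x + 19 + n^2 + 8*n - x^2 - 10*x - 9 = n^2 + 9*n - x^2 - 7*x + 8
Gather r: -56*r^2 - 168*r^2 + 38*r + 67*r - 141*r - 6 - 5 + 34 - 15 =-224*r^2 - 36*r + 8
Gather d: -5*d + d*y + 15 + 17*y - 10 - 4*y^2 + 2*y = d*(y - 5) - 4*y^2 + 19*y + 5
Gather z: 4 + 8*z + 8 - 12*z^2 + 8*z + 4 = -12*z^2 + 16*z + 16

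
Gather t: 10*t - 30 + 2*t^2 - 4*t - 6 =2*t^2 + 6*t - 36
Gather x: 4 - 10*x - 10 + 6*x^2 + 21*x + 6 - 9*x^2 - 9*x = -3*x^2 + 2*x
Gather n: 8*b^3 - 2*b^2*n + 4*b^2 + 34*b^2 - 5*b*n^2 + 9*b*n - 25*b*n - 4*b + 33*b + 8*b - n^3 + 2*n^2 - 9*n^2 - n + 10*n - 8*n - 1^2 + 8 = 8*b^3 + 38*b^2 + 37*b - n^3 + n^2*(-5*b - 7) + n*(-2*b^2 - 16*b + 1) + 7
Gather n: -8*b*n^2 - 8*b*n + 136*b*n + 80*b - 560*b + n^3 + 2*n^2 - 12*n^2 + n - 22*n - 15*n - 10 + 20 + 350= -480*b + n^3 + n^2*(-8*b - 10) + n*(128*b - 36) + 360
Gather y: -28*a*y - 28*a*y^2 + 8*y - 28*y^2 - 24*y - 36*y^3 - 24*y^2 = -36*y^3 + y^2*(-28*a - 52) + y*(-28*a - 16)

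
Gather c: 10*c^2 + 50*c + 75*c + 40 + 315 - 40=10*c^2 + 125*c + 315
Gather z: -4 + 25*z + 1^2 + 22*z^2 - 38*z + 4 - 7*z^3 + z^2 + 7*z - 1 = -7*z^3 + 23*z^2 - 6*z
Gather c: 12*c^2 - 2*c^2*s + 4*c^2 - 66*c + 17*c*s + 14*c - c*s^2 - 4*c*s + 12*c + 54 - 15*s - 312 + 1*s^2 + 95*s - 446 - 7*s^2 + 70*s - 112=c^2*(16 - 2*s) + c*(-s^2 + 13*s - 40) - 6*s^2 + 150*s - 816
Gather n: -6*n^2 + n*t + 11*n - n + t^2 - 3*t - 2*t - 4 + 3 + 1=-6*n^2 + n*(t + 10) + t^2 - 5*t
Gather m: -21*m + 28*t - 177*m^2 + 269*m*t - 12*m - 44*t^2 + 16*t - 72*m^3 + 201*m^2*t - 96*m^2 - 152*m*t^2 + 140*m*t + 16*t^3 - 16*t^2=-72*m^3 + m^2*(201*t - 273) + m*(-152*t^2 + 409*t - 33) + 16*t^3 - 60*t^2 + 44*t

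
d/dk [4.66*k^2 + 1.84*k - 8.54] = 9.32*k + 1.84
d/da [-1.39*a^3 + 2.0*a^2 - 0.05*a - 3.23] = -4.17*a^2 + 4.0*a - 0.05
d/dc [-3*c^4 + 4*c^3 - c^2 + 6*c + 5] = -12*c^3 + 12*c^2 - 2*c + 6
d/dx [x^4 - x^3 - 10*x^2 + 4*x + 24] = 4*x^3 - 3*x^2 - 20*x + 4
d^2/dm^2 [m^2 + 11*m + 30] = 2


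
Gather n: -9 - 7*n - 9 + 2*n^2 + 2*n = 2*n^2 - 5*n - 18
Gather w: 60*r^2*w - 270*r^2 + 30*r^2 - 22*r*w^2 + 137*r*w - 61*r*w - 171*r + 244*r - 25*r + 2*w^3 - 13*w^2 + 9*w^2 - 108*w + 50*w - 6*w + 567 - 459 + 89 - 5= -240*r^2 + 48*r + 2*w^3 + w^2*(-22*r - 4) + w*(60*r^2 + 76*r - 64) + 192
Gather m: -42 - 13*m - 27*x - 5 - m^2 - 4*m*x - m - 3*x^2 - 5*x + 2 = -m^2 + m*(-4*x - 14) - 3*x^2 - 32*x - 45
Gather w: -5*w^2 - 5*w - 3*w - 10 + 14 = -5*w^2 - 8*w + 4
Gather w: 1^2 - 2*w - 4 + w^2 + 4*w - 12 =w^2 + 2*w - 15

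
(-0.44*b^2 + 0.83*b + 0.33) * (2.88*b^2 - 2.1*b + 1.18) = -1.2672*b^4 + 3.3144*b^3 - 1.3118*b^2 + 0.2864*b + 0.3894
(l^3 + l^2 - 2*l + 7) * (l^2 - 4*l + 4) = l^5 - 3*l^4 - 2*l^3 + 19*l^2 - 36*l + 28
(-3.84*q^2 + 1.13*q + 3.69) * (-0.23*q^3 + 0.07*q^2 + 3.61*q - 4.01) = 0.8832*q^5 - 0.5287*q^4 - 14.632*q^3 + 19.736*q^2 + 8.7896*q - 14.7969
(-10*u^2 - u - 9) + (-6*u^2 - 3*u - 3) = -16*u^2 - 4*u - 12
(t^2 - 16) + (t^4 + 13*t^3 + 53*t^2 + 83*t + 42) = t^4 + 13*t^3 + 54*t^2 + 83*t + 26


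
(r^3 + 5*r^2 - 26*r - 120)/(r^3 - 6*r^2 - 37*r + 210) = (r + 4)/(r - 7)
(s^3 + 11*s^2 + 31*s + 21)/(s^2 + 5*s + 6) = (s^2 + 8*s + 7)/(s + 2)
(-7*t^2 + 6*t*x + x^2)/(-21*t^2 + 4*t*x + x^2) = (-t + x)/(-3*t + x)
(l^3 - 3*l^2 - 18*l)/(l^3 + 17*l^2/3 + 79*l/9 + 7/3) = 9*l*(l - 6)/(9*l^2 + 24*l + 7)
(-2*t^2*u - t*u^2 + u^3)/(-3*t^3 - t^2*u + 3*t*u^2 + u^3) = u*(2*t - u)/(3*t^2 - 2*t*u - u^2)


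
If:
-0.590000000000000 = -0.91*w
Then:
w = 0.65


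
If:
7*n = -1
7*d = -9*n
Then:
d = 9/49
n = -1/7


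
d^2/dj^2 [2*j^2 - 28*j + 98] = 4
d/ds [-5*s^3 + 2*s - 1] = 2 - 15*s^2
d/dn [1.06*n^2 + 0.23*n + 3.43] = 2.12*n + 0.23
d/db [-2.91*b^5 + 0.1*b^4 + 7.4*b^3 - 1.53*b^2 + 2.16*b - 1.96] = -14.55*b^4 + 0.4*b^3 + 22.2*b^2 - 3.06*b + 2.16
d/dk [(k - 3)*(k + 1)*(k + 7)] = 3*k^2 + 10*k - 17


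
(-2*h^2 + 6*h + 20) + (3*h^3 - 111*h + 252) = 3*h^3 - 2*h^2 - 105*h + 272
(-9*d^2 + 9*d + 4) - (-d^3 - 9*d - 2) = d^3 - 9*d^2 + 18*d + 6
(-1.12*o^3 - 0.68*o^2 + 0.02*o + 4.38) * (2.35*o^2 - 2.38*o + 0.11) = -2.632*o^5 + 1.0676*o^4 + 1.5422*o^3 + 10.1706*o^2 - 10.4222*o + 0.4818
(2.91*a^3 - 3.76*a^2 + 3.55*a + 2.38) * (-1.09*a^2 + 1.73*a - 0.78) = -3.1719*a^5 + 9.1327*a^4 - 12.6441*a^3 + 6.4801*a^2 + 1.3484*a - 1.8564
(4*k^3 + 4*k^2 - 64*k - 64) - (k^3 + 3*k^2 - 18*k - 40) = 3*k^3 + k^2 - 46*k - 24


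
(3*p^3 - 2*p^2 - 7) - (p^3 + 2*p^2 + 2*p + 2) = 2*p^3 - 4*p^2 - 2*p - 9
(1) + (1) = 2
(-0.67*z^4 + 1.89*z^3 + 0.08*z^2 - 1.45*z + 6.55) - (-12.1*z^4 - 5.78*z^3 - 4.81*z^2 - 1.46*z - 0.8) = 11.43*z^4 + 7.67*z^3 + 4.89*z^2 + 0.01*z + 7.35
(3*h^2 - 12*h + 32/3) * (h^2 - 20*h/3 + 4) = 3*h^4 - 32*h^3 + 308*h^2/3 - 1072*h/9 + 128/3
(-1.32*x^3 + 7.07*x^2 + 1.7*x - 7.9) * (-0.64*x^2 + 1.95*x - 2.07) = 0.8448*x^5 - 7.0988*x^4 + 15.4309*x^3 - 6.2639*x^2 - 18.924*x + 16.353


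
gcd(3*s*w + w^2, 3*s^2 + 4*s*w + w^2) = 3*s + w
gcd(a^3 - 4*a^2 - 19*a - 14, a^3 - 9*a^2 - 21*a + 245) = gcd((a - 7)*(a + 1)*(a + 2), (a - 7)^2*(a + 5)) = a - 7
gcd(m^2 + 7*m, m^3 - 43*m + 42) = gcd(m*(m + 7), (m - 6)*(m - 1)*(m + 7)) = m + 7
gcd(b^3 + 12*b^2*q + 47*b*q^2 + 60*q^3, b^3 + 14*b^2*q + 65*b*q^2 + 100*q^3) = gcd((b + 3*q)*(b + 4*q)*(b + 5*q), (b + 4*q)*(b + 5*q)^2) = b^2 + 9*b*q + 20*q^2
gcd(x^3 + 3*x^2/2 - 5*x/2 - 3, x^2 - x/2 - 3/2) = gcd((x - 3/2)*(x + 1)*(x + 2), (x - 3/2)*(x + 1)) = x^2 - x/2 - 3/2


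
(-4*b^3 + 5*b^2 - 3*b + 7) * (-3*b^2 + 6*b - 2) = 12*b^5 - 39*b^4 + 47*b^3 - 49*b^2 + 48*b - 14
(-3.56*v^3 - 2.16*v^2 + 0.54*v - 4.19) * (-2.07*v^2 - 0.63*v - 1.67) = 7.3692*v^5 + 6.714*v^4 + 6.1882*v^3 + 11.9403*v^2 + 1.7379*v + 6.9973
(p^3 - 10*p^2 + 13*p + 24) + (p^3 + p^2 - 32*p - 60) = 2*p^3 - 9*p^2 - 19*p - 36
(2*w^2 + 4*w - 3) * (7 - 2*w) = -4*w^3 + 6*w^2 + 34*w - 21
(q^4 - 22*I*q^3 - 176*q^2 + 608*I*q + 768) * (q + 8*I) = q^5 - 14*I*q^4 - 800*I*q^2 - 4096*q + 6144*I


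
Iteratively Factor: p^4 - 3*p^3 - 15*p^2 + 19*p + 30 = (p - 2)*(p^3 - p^2 - 17*p - 15) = (p - 2)*(p + 3)*(p^2 - 4*p - 5) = (p - 5)*(p - 2)*(p + 3)*(p + 1)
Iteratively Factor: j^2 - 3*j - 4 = (j + 1)*(j - 4)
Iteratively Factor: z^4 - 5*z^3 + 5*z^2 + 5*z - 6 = (z + 1)*(z^3 - 6*z^2 + 11*z - 6) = (z - 1)*(z + 1)*(z^2 - 5*z + 6) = (z - 2)*(z - 1)*(z + 1)*(z - 3)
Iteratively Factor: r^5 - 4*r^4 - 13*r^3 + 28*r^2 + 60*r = (r + 2)*(r^4 - 6*r^3 - r^2 + 30*r) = (r - 3)*(r + 2)*(r^3 - 3*r^2 - 10*r) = r*(r - 3)*(r + 2)*(r^2 - 3*r - 10) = r*(r - 5)*(r - 3)*(r + 2)*(r + 2)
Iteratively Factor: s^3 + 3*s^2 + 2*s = (s)*(s^2 + 3*s + 2) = s*(s + 2)*(s + 1)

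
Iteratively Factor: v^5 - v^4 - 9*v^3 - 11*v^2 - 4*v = (v + 1)*(v^4 - 2*v^3 - 7*v^2 - 4*v) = (v - 4)*(v + 1)*(v^3 + 2*v^2 + v) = v*(v - 4)*(v + 1)*(v^2 + 2*v + 1) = v*(v - 4)*(v + 1)^2*(v + 1)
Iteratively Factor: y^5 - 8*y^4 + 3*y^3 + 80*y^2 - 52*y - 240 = (y - 5)*(y^4 - 3*y^3 - 12*y^2 + 20*y + 48) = (y - 5)*(y - 4)*(y^3 + y^2 - 8*y - 12) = (y - 5)*(y - 4)*(y + 2)*(y^2 - y - 6) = (y - 5)*(y - 4)*(y - 3)*(y + 2)*(y + 2)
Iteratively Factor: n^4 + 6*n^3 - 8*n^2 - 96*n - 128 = (n + 4)*(n^3 + 2*n^2 - 16*n - 32) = (n + 4)^2*(n^2 - 2*n - 8) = (n - 4)*(n + 4)^2*(n + 2)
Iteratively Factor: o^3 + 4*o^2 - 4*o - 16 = (o - 2)*(o^2 + 6*o + 8) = (o - 2)*(o + 4)*(o + 2)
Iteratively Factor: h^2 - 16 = (h - 4)*(h + 4)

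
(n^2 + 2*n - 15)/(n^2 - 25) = (n - 3)/(n - 5)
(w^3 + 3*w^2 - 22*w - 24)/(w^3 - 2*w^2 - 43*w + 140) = (w^2 + 7*w + 6)/(w^2 + 2*w - 35)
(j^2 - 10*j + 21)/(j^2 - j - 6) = (j - 7)/(j + 2)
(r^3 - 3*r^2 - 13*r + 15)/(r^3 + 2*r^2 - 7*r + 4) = (r^2 - 2*r - 15)/(r^2 + 3*r - 4)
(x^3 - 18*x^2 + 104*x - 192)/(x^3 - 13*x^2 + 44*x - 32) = (x - 6)/(x - 1)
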